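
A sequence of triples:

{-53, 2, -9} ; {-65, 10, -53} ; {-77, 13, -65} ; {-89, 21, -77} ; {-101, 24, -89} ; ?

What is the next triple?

{-113, 32, -101}

First component — −12 each step: -53, -65, -77, -89, -101 → -113.
Second component — alternating steps +8, +3, +8, +3, …: 2, 10, 13, 21, 24 → 32.
Third component — always the previous value of the first component: -9, -53, -65, -77, -89 → -101.
So the next triple is {-113, 32, -101}.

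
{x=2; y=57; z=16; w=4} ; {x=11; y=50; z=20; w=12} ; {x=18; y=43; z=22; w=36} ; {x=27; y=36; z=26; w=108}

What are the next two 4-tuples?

{x=34; y=29; z=28; w=324}, {x=43; y=22; z=32; w=972}

X — alternating steps +9, +7, +9, +7, …: 2, 11, 18, 27 → 34 → 43.
Y goes 57, 50, 43, 36 → 29 → 22 (−7 each step).
Z — alternating steps +4, +2, +4, +2, …: 16, 20, 22, 26 → 28 → 32.
W: 4, 12, 36, 108 → 324 → 972 (×3 each step).
Putting the parts together: {x=34; y=29; z=28; w=324} and then {x=43; y=22; z=32; w=972}.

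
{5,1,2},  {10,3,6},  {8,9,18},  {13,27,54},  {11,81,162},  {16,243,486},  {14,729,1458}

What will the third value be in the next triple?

First value: alternating steps +5, −2, +5, −2, …; 5, 10, 8, 13, 11, 16, 14 → 19.
Second value goes 1, 3, 9, 27, 81, 243, 729 → 2187 (×3 each step).
Third value — ×3 each step: 2, 6, 18, 54, 162, 486, 1458 → 4374.

4374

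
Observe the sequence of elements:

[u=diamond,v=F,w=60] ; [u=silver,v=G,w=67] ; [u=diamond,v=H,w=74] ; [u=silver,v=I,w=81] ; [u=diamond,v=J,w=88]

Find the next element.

[u=silver,v=K,w=95]

U goes diamond, silver, diamond, silver, diamond → silver (alternates diamond ↔ silver).
V: F, G, H, I, J → K (letters move forward 1 place in the alphabet).
For the w, +7 each step: 60, 67, 74, 81, 88 → 95.
Combining the parts gives [u=silver,v=K,w=95].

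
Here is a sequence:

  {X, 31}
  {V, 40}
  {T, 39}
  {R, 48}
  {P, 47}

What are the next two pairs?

{N, 56}, {L, 55}

Letter goes X, V, T, R, P → N → L (letters move back 2 places in the alphabet).
Second component: alternating steps +9, −1, +9, −1, …; 31, 40, 39, 48, 47 → 56 → 55.
So the next two pairs are {N, 56} and {L, 55}.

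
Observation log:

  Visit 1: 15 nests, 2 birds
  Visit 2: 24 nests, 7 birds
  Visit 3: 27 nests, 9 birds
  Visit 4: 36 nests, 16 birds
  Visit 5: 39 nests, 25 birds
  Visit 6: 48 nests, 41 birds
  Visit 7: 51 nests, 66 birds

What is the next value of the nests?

Nests: 15, 24, 27, 36, 39, 48, 51 → 60 (alternating steps +9, +3, +9, +3, …).
Birds: 2, 7, 9, 16, 25, 41, 66 → 107 (each term is the sum of the two before it).

60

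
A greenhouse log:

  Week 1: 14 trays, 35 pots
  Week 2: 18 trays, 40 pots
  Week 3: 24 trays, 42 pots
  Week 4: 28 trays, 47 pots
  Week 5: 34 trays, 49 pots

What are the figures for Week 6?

38 trays, 54 pots

Trays goes 14, 18, 24, 28, 34 → 38 (alternating steps +4, +6, +4, +6, …).
For the pots, alternating steps +5, +2, +5, +2, …: 35, 40, 42, 47, 49 → 54.
So the next row is 38 trays, 54 pots.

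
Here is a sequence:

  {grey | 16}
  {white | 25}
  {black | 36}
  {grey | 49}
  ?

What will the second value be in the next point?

Second value: perfect squares: 4², 5², 6², …, so 16, 25, 36, 49 → 64.

64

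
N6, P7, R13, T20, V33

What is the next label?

X53

Letter: N, P, R, T, V → X (letters move forward 2 places in the alphabet).
Second component — each term is the sum of the two before it: 6, 7, 13, 20, 33 → 53.
Combining the parts gives X53.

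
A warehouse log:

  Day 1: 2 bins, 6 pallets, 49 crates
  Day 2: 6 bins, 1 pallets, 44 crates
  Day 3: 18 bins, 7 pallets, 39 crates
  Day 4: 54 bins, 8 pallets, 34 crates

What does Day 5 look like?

Bins goes 2, 6, 18, 54 → 162 (×3 each step).
Pallets: each term is the sum of the two before it; 6, 1, 7, 8 → 15.
Crates: −5 each step, so 49, 44, 39, 34 → 29.
So the next line is 162 bins, 15 pallets, 29 crates.

162 bins, 15 pallets, 29 crates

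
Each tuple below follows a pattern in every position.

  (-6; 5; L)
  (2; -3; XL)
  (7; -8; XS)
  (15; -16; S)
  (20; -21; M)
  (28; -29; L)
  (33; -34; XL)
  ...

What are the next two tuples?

(41; -42; XS), (46; -47; S)

First slot: alternating steps +8, +5, +8, +5, …, so -6, 2, 7, 15, 20, 28, 33 → 41 → 46.
Second slot: 5, -3, -8, -16, -21, -29, -34 → -42 → -47 (together with the first slot always sums to -1).
Size: repeats L → XL → XS → S → M; L, XL, XS, S, M, L, XL → XS → S.
Putting the parts together: (41; -42; XS) and then (46; -47; S).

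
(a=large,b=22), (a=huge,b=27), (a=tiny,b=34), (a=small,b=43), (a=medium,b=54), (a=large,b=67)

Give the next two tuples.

(a=huge,b=82), (a=tiny,b=99)

For the a, repeats large → huge → tiny → small → medium: large, huge, tiny, small, medium, large → huge → tiny.
B goes 22, 27, 34, 43, 54, 67 → 82 → 99 (differences are 5, 7, 9, … (increasing by 2 each time)).
So the next two tuples are (a=huge,b=82) and (a=tiny,b=99).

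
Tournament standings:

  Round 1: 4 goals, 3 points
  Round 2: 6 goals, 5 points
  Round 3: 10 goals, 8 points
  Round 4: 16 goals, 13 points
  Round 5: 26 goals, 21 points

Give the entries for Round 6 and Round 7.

42 goals, 34 points; 68 goals, 55 points

Goals — each term is the sum of the two before it: 4, 6, 10, 16, 26 → 42 → 68.
Points: each term is the sum of the two before it; 3, 5, 8, 13, 21 → 34 → 55.
Putting the parts together: 42 goals, 34 points and then 68 goals, 55 points.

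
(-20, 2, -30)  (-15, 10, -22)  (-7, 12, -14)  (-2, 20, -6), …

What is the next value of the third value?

Third value: +8 each step, so -30, -22, -14, -6 → 2.

2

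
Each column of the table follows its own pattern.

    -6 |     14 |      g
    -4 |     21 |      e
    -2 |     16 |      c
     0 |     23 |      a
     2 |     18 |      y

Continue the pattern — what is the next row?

4  25  w

For the first component, +2 each step: -6, -4, -2, 0, 2 → 4.
Second component goes 14, 21, 16, 23, 18 → 25 (alternating steps +7, −5, +7, −5, …).
Letter: letters move back 2 places in the alphabet, wrapping A→Z, so g, e, c, a, y → w.
Putting it together: 4  25  w.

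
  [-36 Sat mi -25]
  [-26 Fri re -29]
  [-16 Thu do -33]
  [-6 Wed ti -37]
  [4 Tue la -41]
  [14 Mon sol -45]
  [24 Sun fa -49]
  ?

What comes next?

[34 Sat mi -53]

First slot: +10 each step; -36, -26, -16, -6, 4, 14, 24 → 34.
Day: Sat, Fri, Thu, Wed, Tue, Mon, Sun → Sat (runs backward through the weekdays Mon→Sun).
Note: runs backward through the solfège scale do→ti, so mi, re, do, ti, la, sol, fa → mi.
Fourth slot: −4 each step, so -25, -29, -33, -37, -41, -45, -49 → -53.
So the next 4-tuple is [34 Sat mi -53].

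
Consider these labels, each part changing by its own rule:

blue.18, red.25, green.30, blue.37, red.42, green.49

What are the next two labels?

blue.54, red.61

Colour: repeats blue → red → green, so blue, red, green, blue, red, green → blue → red.
Second component goes 18, 25, 30, 37, 42, 49 → 54 → 61 (alternating steps +7, +5, +7, +5, …).
Putting the parts together: blue.54 and then red.61.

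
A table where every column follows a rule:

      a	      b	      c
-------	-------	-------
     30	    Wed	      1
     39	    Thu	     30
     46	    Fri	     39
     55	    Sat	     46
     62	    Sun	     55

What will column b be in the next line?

For the column a, alternating steps +9, +7, +9, +7, …: 30, 39, 46, 55, 62 → 71.
Column b goes Wed, Thu, Fri, Sat, Sun → Mon (runs through the weekdays Mon→Sun).
Column c: always the previous value of the column a, so 1, 30, 39, 46, 55 → 62.

Mon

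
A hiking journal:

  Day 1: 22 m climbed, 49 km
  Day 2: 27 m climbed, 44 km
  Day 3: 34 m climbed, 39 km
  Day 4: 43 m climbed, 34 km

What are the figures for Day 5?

M climbed: 22, 27, 34, 43 → 54 (differences are 5, 7, 9, … (increasing by 2 each time)).
Km — −5 each step: 49, 44, 39, 34 → 29.
Putting it together: 54 m climbed, 29 km.

54 m climbed, 29 km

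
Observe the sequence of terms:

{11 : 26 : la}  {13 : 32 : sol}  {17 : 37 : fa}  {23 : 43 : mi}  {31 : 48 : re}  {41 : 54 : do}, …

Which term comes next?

{53 : 59 : ti}

First coordinate: 11, 13, 17, 23, 31, 41 → 53 (differences are 2, 4, 6, … (increasing by 2 each time)).
Second coordinate goes 26, 32, 37, 43, 48, 54 → 59 (alternating steps +6, +5, +6, +5, …).
Note — runs backward through the solfège scale do→ti: la, sol, fa, mi, re, do → ti.
Putting it together: {53 : 59 : ti}.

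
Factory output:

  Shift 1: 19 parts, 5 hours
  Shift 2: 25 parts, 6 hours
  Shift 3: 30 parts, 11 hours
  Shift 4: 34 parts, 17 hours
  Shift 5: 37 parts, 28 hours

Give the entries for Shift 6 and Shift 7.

Parts: differences are 6, 5, 4, … (decreasing by 1 each time), so 19, 25, 30, 34, 37 → 39 → 40.
Hours: 5, 6, 11, 17, 28 → 45 → 73 (each term is the sum of the two before it).
Putting the parts together: 39 parts, 45 hours and then 40 parts, 73 hours.

39 parts, 45 hours; 40 parts, 73 hours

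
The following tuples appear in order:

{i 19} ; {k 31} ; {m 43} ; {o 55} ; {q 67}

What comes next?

Letter: i, k, m, o, q → s (letters move forward 2 places in the alphabet).
Second coordinate goes 19, 31, 43, 55, 67 → 79 (+12 each step).
Putting it together: {s 79}.

{s 79}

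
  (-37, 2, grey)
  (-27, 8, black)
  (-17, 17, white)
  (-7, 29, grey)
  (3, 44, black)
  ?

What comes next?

(13, 62, white)

First coordinate: +10 each step; -37, -27, -17, -7, 3 → 13.
Second coordinate: differences are 6, 9, 12, … (increasing by 3 each time), so 2, 8, 17, 29, 44 → 62.
Shade: grey, black, white, grey, black → white (repeats grey → black → white).
So the next tuple is (13, 62, white).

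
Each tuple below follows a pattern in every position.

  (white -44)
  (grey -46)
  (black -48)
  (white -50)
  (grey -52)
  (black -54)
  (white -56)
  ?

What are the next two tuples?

Shade: white, grey, black, white, grey, black, white → grey → black (repeats white → grey → black).
Second slot goes -44, -46, -48, -50, -52, -54, -56 → -58 → -60 (−2 each step).
So the next two tuples are (grey -58) and (black -60).

(grey -58), (black -60)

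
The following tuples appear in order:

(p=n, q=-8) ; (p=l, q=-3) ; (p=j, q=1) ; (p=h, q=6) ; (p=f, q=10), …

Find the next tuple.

(p=d, q=15)

P: n, l, j, h, f → d (letters move back 2 places in the alphabet).
Q: alternating steps +5, +4, +5, +4, …, so -8, -3, 1, 6, 10 → 15.
So the next tuple is (p=d, q=15).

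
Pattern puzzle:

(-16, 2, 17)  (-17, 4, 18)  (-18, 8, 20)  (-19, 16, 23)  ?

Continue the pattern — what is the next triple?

First entry goes -16, -17, -18, -19 → -20 (−1 each step).
Second entry goes 2, 4, 8, 16 → 32 (×2 each step).
Third entry goes 17, 18, 20, 23 → 27 (differences are 1, 2, 3, … (increasing by 1 each time)).
So the next triple is (-20, 32, 27).

(-20, 32, 27)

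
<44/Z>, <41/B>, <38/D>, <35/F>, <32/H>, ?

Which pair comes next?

First coordinate: −3 each step, so 44, 41, 38, 35, 32 → 29.
Letter — letters move forward 2 places in the alphabet, wrapping Z→A: Z, B, D, F, H → J.
Combining the parts gives <29/J>.

<29/J>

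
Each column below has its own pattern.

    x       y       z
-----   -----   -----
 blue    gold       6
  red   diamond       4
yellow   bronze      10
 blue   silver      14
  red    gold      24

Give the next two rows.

yellow  diamond  38; blue  bronze  62

Column x goes blue, red, yellow, blue, red → yellow → blue (repeats blue → red → yellow).
Column y: repeats gold → diamond → bronze → silver, so gold, diamond, bronze, silver, gold → diamond → bronze.
Column z: 6, 4, 10, 14, 24 → 38 → 62 (each term is the sum of the two before it).
So the next two rows are yellow  diamond  38 and blue  bronze  62.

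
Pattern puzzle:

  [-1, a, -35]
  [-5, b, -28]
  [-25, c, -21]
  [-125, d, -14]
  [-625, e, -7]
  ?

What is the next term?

First slot goes -1, -5, -25, -125, -625 → -3125 (×5 each step).
Letter: letters move forward 1 place in the alphabet; a, b, c, d, e → f.
Third slot: +7 each step; -35, -28, -21, -14, -7 → 0.
Combining the parts gives [-3125, f, 0].

[-3125, f, 0]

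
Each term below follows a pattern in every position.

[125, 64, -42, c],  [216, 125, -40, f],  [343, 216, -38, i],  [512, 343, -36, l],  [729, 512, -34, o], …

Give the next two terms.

First slot: perfect cubes: 5³, 6³, 7³, …, so 125, 216, 343, 512, 729 → 1000 → 1331.
Second slot goes 64, 125, 216, 343, 512 → 729 → 1000 (perfect cubes: 4³, 5³, 6³, …).
For the third slot, +2 each step: -42, -40, -38, -36, -34 → -32 → -30.
Letter: letters move forward 3 places in the alphabet, so c, f, i, l, o → r → u.
Putting the parts together: [1000, 729, -32, r] and then [1331, 1000, -30, u].

[1000, 729, -32, r], [1331, 1000, -30, u]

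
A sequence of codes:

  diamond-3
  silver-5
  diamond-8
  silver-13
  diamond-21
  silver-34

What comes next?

Rank: diamond, silver, diamond, silver, diamond, silver → diamond (alternates diamond ↔ silver).
Second component goes 3, 5, 8, 13, 21, 34 → 55 (each term is the sum of the two before it).
So the next code is diamond-55.

diamond-55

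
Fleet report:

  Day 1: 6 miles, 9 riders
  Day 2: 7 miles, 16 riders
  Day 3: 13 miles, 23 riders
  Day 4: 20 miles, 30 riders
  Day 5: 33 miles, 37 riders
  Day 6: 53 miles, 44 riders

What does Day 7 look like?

For the miles, each term is the sum of the two before it: 6, 7, 13, 20, 33, 53 → 86.
Riders: 9, 16, 23, 30, 37, 44 → 51 (+7 each step).
Combining the parts gives 86 miles, 51 riders.

86 miles, 51 riders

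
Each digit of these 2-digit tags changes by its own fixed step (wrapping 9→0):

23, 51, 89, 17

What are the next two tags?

First digit: 2, 5, 8, 1 → 4 → 7 (+3 each step, mod 10).
For the second digit, −2 each step, mod 10: 3, 1, 9, 7 → 5 → 3.
So the next two tags are 45 and 73.

45, 73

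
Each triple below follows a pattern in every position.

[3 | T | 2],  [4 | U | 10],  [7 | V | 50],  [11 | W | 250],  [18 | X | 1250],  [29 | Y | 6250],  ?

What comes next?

First value: each term is the sum of the two before it; 3, 4, 7, 11, 18, 29 → 47.
Letter: letters move forward 1 place in the alphabet, so T, U, V, W, X, Y → Z.
For the third value, ×5 each step: 2, 10, 50, 250, 1250, 6250 → 31250.
Putting it together: [47 | Z | 31250].

[47 | Z | 31250]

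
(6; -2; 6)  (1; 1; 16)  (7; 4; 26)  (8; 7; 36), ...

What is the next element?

(15; 10; 46)

First coordinate: each term is the sum of the two before it; 6, 1, 7, 8 → 15.
For the second coordinate, +3 each step: -2, 1, 4, 7 → 10.
Third coordinate goes 6, 16, 26, 36 → 46 (+10 each step).
So the next element is (15; 10; 46).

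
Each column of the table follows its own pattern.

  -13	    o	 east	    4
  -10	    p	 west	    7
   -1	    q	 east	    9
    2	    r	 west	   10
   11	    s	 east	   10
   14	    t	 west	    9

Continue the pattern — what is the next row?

First component goes -13, -10, -1, 2, 11, 14 → 23 (alternating steps +3, +9, +3, +9, …).
For the letter, letters move forward 1 place in the alphabet: o, p, q, r, s, t → u.
Direction goes east, west, east, west, east, west → east (alternates east ↔ west).
Fourth component: differences are 3, 2, 1, … (decreasing by 1 each time); 4, 7, 9, 10, 10, 9 → 7.
Putting it together: 23  u  east  7.

23  u  east  7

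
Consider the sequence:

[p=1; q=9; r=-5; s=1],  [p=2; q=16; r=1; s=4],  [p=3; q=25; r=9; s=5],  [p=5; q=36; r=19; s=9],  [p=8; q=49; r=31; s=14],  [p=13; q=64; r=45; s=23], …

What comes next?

P: each term is the sum of the two before it, so 1, 2, 3, 5, 8, 13 → 21.
Q: perfect squares: 3², 4², 5², …, so 9, 16, 25, 36, 49, 64 → 81.
For the r, differences are 6, 8, 10, … (increasing by 2 each time): -5, 1, 9, 19, 31, 45 → 61.
S: 1, 4, 5, 9, 14, 23 → 37 (each term is the sum of the two before it).
Combining the parts gives [p=21; q=81; r=61; s=37].

[p=21; q=81; r=61; s=37]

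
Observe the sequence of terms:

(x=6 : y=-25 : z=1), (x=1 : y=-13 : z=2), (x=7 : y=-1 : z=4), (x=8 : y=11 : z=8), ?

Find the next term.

X: each term is the sum of the two before it, so 6, 1, 7, 8 → 15.
For the y, +12 each step: -25, -13, -1, 11 → 23.
Z — ×2 each step: 1, 2, 4, 8 → 16.
Combining the parts gives (x=15 : y=23 : z=16).

(x=15 : y=23 : z=16)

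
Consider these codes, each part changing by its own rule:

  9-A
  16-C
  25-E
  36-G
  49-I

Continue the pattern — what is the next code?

64-K

First component: 9, 16, 25, 36, 49 → 64 (perfect squares: 3², 4², 5², …).
Letter goes A, C, E, G, I → K (letters move forward 2 places in the alphabet).
Putting it together: 64-K.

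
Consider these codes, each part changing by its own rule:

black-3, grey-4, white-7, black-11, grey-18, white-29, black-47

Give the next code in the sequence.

Shade — repeats black → grey → white: black, grey, white, black, grey, white, black → grey.
Second component — each term is the sum of the two before it: 3, 4, 7, 11, 18, 29, 47 → 76.
Putting it together: grey-76.

grey-76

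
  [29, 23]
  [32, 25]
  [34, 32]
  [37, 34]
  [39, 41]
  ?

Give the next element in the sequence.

[42, 43]

First component — alternating steps +3, +2, +3, +2, …: 29, 32, 34, 37, 39 → 42.
Second component — alternating steps +2, +7, +2, +7, …: 23, 25, 32, 34, 41 → 43.
So the next element is [42, 43].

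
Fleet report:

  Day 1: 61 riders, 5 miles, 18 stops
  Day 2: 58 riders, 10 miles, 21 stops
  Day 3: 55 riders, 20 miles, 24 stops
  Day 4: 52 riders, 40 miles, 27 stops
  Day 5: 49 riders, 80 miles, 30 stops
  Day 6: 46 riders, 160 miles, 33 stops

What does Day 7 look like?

Riders — −3 each step: 61, 58, 55, 52, 49, 46 → 43.
Miles: 5, 10, 20, 40, 80, 160 → 320 (×2 each step).
Stops: together with the riders always sums to 79; 18, 21, 24, 27, 30, 33 → 36.
So the next row is 43 riders, 320 miles, 36 stops.

43 riders, 320 miles, 36 stops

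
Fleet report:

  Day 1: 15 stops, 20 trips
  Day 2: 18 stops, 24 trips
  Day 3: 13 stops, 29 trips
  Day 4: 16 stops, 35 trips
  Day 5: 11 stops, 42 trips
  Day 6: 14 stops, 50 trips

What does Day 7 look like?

Stops goes 15, 18, 13, 16, 11, 14 → 9 (alternating steps +3, −5, +3, −5, …).
Trips — differences are 4, 5, 6, … (increasing by 1 each time): 20, 24, 29, 35, 42, 50 → 59.
So the next line is 9 stops, 59 trips.

9 stops, 59 trips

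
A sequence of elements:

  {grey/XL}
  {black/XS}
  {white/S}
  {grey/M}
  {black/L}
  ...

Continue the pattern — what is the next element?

Shade — repeats grey → black → white: grey, black, white, grey, black → white.
Size: runs through clothing sizes XS→XL; XL, XS, S, M, L → XL.
Putting it together: {white/XL}.

{white/XL}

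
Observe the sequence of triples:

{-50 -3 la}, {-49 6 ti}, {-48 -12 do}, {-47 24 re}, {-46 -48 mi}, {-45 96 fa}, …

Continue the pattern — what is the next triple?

{-44 -192 sol}

First slot goes -50, -49, -48, -47, -46, -45 → -44 (+1 each step).
Second slot: ×(-2) each step, so -3, 6, -12, 24, -48, 96 → -192.
Note goes la, ti, do, re, mi, fa → sol (runs through the solfège scale do→ti).
So the next triple is {-44 -192 sol}.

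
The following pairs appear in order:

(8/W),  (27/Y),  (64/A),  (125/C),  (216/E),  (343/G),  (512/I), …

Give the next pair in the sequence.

(729/K)

First entry — perfect cubes: 2³, 3³, 4³, …: 8, 27, 64, 125, 216, 343, 512 → 729.
For the letter, letters move forward 2 places in the alphabet, wrapping Z→A: W, Y, A, C, E, G, I → K.
Combining the parts gives (729/K).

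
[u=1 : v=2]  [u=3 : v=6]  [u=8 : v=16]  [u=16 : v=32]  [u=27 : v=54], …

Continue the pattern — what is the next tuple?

[u=41 : v=82]

U: differences are 2, 5, 8, … (increasing by 3 each time), so 1, 3, 8, 16, 27 → 41.
V: always 2 × the u, so 2, 6, 16, 32, 54 → 82.
So the next tuple is [u=41 : v=82].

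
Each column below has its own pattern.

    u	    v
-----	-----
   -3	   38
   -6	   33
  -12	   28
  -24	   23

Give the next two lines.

-48  18; -96  13

Column u: ×2 each step; -3, -6, -12, -24 → -48 → -96.
Column v goes 38, 33, 28, 23 → 18 → 13 (−5 each step).
So the next two lines are -48  18 and -96  13.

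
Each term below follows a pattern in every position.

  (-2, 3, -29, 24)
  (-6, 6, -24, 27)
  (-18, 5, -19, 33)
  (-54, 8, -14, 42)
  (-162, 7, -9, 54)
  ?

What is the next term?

(-486, 10, -4, 69)

For the first entry, ×3 each step: -2, -6, -18, -54, -162 → -486.
Second entry — alternating steps +3, −1, +3, −1, …: 3, 6, 5, 8, 7 → 10.
Third entry goes -29, -24, -19, -14, -9 → -4 (+5 each step).
Fourth entry — differences are 3, 6, 9, … (increasing by 3 each time): 24, 27, 33, 42, 54 → 69.
So the next term is (-486, 10, -4, 69).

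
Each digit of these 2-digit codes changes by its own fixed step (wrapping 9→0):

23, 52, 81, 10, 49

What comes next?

First digit goes 2, 5, 8, 1, 4 → 7 (+3 each step, mod 10).
Second digit: −1 each step, mod 10; 3, 2, 1, 0, 9 → 8.
Combining the parts gives 78.

78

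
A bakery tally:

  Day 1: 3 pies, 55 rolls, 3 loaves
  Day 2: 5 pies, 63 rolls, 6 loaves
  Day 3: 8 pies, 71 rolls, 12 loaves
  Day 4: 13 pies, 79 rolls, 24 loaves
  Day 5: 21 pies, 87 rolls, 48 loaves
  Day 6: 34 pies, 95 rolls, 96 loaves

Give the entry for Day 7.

55 pies, 103 rolls, 192 loaves

For the pies, each term is the sum of the two before it: 3, 5, 8, 13, 21, 34 → 55.
Rolls goes 55, 63, 71, 79, 87, 95 → 103 (+8 each step).
Loaves — ×2 each step: 3, 6, 12, 24, 48, 96 → 192.
So the next line is 55 pies, 103 rolls, 192 loaves.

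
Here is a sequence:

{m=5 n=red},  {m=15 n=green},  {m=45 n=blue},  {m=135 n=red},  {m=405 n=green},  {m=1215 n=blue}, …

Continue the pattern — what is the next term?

M: ×3 each step, so 5, 15, 45, 135, 405, 1215 → 3645.
N — repeats red → green → blue: red, green, blue, red, green, blue → red.
So the next term is {m=3645 n=red}.

{m=3645 n=red}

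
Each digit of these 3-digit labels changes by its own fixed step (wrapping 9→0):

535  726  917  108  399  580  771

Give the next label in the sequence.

962

First digit: 5, 7, 9, 1, 3, 5, 7 → 9 (+2 each step, mod 10).
For the second digit, −1 each step, mod 10: 3, 2, 1, 0, 9, 8, 7 → 6.
Third digit: +1 each step, mod 10; 5, 6, 7, 8, 9, 0, 1 → 2.
Combining the parts gives 962.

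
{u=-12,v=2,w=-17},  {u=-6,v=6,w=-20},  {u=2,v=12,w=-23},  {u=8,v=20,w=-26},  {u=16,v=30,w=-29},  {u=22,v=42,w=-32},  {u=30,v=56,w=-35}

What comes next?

{u=36,v=72,w=-38}

U goes -12, -6, 2, 8, 16, 22, 30 → 36 (alternating steps +6, +8, +6, +8, …).
V: differences are 4, 6, 8, … (increasing by 2 each time), so 2, 6, 12, 20, 30, 42, 56 → 72.
W goes -17, -20, -23, -26, -29, -32, -35 → -38 (−3 each step).
Combining the parts gives {u=36,v=72,w=-38}.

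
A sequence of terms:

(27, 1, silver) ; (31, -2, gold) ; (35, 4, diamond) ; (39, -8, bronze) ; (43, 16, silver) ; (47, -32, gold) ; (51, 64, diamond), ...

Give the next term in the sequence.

(55, -128, bronze)

First part: 27, 31, 35, 39, 43, 47, 51 → 55 (+4 each step).
Second part: 1, -2, 4, -8, 16, -32, 64 → -128 (×(-2) each step).
Rank: silver, gold, diamond, bronze, silver, gold, diamond → bronze (repeats silver → gold → diamond → bronze).
Combining the parts gives (55, -128, bronze).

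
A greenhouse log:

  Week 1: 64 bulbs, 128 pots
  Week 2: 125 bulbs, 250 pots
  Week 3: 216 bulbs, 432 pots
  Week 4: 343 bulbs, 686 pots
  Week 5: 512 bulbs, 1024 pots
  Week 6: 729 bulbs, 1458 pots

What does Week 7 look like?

Bulbs: perfect cubes: 4³, 5³, 6³, …, so 64, 125, 216, 343, 512, 729 → 1000.
For the pots, always 2 × the bulbs: 128, 250, 432, 686, 1024, 1458 → 2000.
So the next record is 1000 bulbs, 2000 pots.

1000 bulbs, 2000 pots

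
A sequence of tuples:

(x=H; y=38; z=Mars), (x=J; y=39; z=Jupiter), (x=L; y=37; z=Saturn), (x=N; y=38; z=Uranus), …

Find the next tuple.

X: letters move forward 2 places in the alphabet; H, J, L, N → P.
For the y, alternating steps +1, −2, +1, −2, …: 38, 39, 37, 38 → 36.
Z: runs through the planets Mercury→Neptune, so Mars, Jupiter, Saturn, Uranus → Neptune.
Combining the parts gives (x=P; y=36; z=Neptune).

(x=P; y=36; z=Neptune)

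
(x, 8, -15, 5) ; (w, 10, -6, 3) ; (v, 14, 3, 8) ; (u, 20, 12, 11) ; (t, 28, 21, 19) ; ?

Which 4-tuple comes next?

(s, 38, 30, 30)

Letter: letters move back 1 place in the alphabet, so x, w, v, u, t → s.
Second coordinate goes 8, 10, 14, 20, 28 → 38 (differences are 2, 4, 6, … (increasing by 2 each time)).
Third coordinate: -15, -6, 3, 12, 21 → 30 (+9 each step).
Fourth coordinate goes 5, 3, 8, 11, 19 → 30 (each term is the sum of the two before it).
Combining the parts gives (s, 38, 30, 30).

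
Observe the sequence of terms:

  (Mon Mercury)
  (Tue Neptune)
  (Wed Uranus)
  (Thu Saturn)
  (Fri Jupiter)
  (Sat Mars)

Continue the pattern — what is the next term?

(Sun Earth)

For the day, runs through the weekdays Mon→Sun: Mon, Tue, Wed, Thu, Fri, Sat → Sun.
Planet: Mercury, Neptune, Uranus, Saturn, Jupiter, Mars → Earth (runs backward through the planets Mercury→Neptune).
Putting it together: (Sun Earth).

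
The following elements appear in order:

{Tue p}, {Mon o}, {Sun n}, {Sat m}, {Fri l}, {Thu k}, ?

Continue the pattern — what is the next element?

For the day, runs backward through the weekdays Mon→Sun: Tue, Mon, Sun, Sat, Fri, Thu → Wed.
For the letter, letters move back 1 place in the alphabet: p, o, n, m, l, k → j.
So the next element is {Wed j}.

{Wed j}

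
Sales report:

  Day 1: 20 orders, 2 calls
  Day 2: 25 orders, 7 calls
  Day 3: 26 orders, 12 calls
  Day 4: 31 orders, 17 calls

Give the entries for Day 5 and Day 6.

Orders: 20, 25, 26, 31 → 32 → 37 (alternating steps +5, +1, +5, +1, …).
Calls: +5 each step, so 2, 7, 12, 17 → 22 → 27.
Putting the parts together: 32 orders, 22 calls and then 37 orders, 27 calls.

32 orders, 22 calls; 37 orders, 27 calls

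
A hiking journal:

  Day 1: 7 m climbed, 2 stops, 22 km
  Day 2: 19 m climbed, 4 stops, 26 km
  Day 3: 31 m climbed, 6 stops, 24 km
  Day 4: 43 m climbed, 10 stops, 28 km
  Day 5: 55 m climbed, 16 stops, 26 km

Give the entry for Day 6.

67 m climbed, 26 stops, 30 km

M climbed — +12 each step: 7, 19, 31, 43, 55 → 67.
Stops goes 2, 4, 6, 10, 16 → 26 (each term is the sum of the two before it).
Km: alternating steps +4, −2, +4, −2, …, so 22, 26, 24, 28, 26 → 30.
So the next record is 67 m climbed, 26 stops, 30 km.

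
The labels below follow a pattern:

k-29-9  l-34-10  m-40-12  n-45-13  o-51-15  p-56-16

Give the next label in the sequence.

q-62-18

For the letter, letters move forward 1 place in the alphabet: k, l, m, n, o, p → q.
Second component — alternating steps +5, +6, +5, +6, …: 29, 34, 40, 45, 51, 56 → 62.
Third component goes 9, 10, 12, 13, 15, 16 → 18 (alternating steps +1, +2, +1, +2, …).
Combining the parts gives q-62-18.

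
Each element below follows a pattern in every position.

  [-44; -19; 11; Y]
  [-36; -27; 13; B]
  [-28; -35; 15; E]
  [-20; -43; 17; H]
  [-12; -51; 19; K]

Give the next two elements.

First part: -44, -36, -28, -20, -12 → -4 → 4 (+8 each step).
Second part: −8 each step, so -19, -27, -35, -43, -51 → -59 → -67.
Third part: +2 each step, so 11, 13, 15, 17, 19 → 21 → 23.
Letter: Y, B, E, H, K → N → Q (letters move forward 3 places in the alphabet, wrapping Z→A).
So the next two elements are [-4; -59; 21; N] and [4; -67; 23; Q].

[-4; -59; 21; N], [4; -67; 23; Q]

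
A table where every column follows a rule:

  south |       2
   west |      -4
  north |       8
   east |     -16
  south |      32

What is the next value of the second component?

-64

Second component goes 2, -4, 8, -16, 32 → -64 (×(-2) each step).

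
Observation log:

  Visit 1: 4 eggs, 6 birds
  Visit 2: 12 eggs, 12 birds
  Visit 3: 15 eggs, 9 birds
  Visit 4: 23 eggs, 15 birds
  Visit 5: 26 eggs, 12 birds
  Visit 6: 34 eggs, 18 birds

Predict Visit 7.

For the eggs, alternating steps +8, +3, +8, +3, …: 4, 12, 15, 23, 26, 34 → 37.
For the birds, alternating steps +6, −3, +6, −3, …: 6, 12, 9, 15, 12, 18 → 15.
Combining the parts gives 37 eggs, 15 birds.

37 eggs, 15 birds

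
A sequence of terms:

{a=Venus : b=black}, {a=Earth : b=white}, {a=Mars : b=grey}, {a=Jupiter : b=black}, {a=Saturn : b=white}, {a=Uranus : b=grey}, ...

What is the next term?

A: Venus, Earth, Mars, Jupiter, Saturn, Uranus → Neptune (runs through the planets Mercury→Neptune).
B: repeats black → white → grey; black, white, grey, black, white, grey → black.
So the next term is {a=Neptune : b=black}.

{a=Neptune : b=black}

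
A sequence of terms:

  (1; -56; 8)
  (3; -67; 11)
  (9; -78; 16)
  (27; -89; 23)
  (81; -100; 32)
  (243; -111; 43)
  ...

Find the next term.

(729; -122; 56)

First component: 1, 3, 9, 27, 81, 243 → 729 (×3 each step).
For the second component, −11 each step: -56, -67, -78, -89, -100, -111 → -122.
Third component: differences are 3, 5, 7, … (increasing by 2 each time); 8, 11, 16, 23, 32, 43 → 56.
Combining the parts gives (729; -122; 56).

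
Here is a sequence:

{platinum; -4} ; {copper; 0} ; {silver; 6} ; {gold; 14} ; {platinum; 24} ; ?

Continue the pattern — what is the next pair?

{copper; 36}

Metal: platinum, copper, silver, gold, platinum → copper (repeats platinum → copper → silver → gold).
Second component: differences are 4, 6, 8, … (increasing by 2 each time); -4, 0, 6, 14, 24 → 36.
Putting it together: {copper; 36}.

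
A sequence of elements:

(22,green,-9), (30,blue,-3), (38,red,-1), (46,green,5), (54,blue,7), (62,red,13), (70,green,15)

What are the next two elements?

First slot goes 22, 30, 38, 46, 54, 62, 70 → 78 → 86 (+8 each step).
Colour — repeats green → blue → red: green, blue, red, green, blue, red, green → blue → red.
Third slot — alternating steps +6, +2, +6, +2, …: -9, -3, -1, 5, 7, 13, 15 → 21 → 23.
Putting the parts together: (78,blue,21) and then (86,red,23).

(78,blue,21), (86,red,23)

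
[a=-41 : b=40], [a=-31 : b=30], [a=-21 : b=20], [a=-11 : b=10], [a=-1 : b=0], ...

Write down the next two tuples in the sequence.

[a=9 : b=-10], [a=19 : b=-20]

For the a, +10 each step: -41, -31, -21, -11, -1 → 9 → 19.
For the b, together with the a always sums to -1: 40, 30, 20, 10, 0 → -10 → -20.
Putting the parts together: [a=9 : b=-10] and then [a=19 : b=-20].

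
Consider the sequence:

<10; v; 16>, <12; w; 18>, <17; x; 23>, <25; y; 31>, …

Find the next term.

<36; z; 42>

For the first part, differences are 2, 5, 8, … (increasing by 3 each time): 10, 12, 17, 25 → 36.
Letter: letters move forward 1 place in the alphabet, so v, w, x, y → z.
Third part: always 6 more than the first part; 16, 18, 23, 31 → 42.
So the next term is <36; z; 42>.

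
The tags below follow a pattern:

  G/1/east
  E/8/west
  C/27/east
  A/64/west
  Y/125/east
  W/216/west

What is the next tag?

For the letter, letters move back 2 places in the alphabet, wrapping A→Z: G, E, C, A, Y, W → U.
For the second component, perfect cubes: 1³, 2³, 3³, …: 1, 8, 27, 64, 125, 216 → 343.
Direction — alternates east ↔ west: east, west, east, west, east, west → east.
Putting it together: U/343/east.

U/343/east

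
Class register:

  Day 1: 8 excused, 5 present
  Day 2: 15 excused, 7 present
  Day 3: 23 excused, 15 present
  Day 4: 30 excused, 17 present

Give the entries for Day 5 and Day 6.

Excused — alternating steps +7, +8, +7, +8, …: 8, 15, 23, 30 → 38 → 45.
For the present, alternating steps +2, +8, +2, +8, …: 5, 7, 15, 17 → 25 → 27.
So the next two rows are 38 excused, 25 present and 45 excused, 27 present.

38 excused, 25 present; 45 excused, 27 present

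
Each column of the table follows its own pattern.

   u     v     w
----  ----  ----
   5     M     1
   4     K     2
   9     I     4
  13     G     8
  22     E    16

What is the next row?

35  C  32

Column u — each term is the sum of the two before it: 5, 4, 9, 13, 22 → 35.
Column v — letters move back 2 places in the alphabet: M, K, I, G, E → C.
Column w: ×2 each step, so 1, 2, 4, 8, 16 → 32.
Combining the parts gives 35  C  32.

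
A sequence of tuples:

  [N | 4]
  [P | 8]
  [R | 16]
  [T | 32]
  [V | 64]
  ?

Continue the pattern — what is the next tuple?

Letter: letters move forward 2 places in the alphabet; N, P, R, T, V → X.
Second slot goes 4, 8, 16, 32, 64 → 128 (×2 each step).
So the next tuple is [X | 128].

[X | 128]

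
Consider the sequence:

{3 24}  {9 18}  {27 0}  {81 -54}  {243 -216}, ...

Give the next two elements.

First part — ×3 each step: 3, 9, 27, 81, 243 → 729 → 2187.
Second part: 24, 18, 0, -54, -216 → -702 → -2160 (together with the first part always sums to 27).
So the next two elements are {729 -702} and {2187 -2160}.

{729 -702}, {2187 -2160}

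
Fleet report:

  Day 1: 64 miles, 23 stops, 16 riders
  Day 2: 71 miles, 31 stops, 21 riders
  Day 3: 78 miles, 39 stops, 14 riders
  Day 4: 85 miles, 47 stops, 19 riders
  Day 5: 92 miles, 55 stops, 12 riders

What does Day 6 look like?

Miles: +7 each step; 64, 71, 78, 85, 92 → 99.
Stops: +8 each step, so 23, 31, 39, 47, 55 → 63.
Riders goes 16, 21, 14, 19, 12 → 17 (alternating steps +5, −7, +5, −7, …).
So the next row is 99 miles, 63 stops, 17 riders.

99 miles, 63 stops, 17 riders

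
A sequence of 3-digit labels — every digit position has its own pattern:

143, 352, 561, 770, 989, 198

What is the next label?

First digit: +2 each step, mod 10; 1, 3, 5, 7, 9, 1 → 3.
For the second digit, +1 each step, mod 10: 4, 5, 6, 7, 8, 9 → 0.
Third digit — −1 each step, mod 10: 3, 2, 1, 0, 9, 8 → 7.
So the next label is 307.

307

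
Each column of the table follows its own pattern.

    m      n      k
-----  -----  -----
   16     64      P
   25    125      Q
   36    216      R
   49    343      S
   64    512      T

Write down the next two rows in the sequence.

81  729  U; 100  1000  V

Column m — perfect squares: 4², 5², 6², …: 16, 25, 36, 49, 64 → 81 → 100.
Column n — perfect cubes: 4³, 5³, 6³, …: 64, 125, 216, 343, 512 → 729 → 1000.
Column k goes P, Q, R, S, T → U → V (letters move forward 1 place in the alphabet).
So the next two rows are 81  729  U and 100  1000  V.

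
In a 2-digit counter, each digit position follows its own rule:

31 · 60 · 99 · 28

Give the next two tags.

First digit goes 3, 6, 9, 2 → 5 → 8 (+3 each step, mod 10).
Second digit: −1 each step, mod 10; 1, 0, 9, 8 → 7 → 6.
So the next two tags are 57 and 86.

57 then 86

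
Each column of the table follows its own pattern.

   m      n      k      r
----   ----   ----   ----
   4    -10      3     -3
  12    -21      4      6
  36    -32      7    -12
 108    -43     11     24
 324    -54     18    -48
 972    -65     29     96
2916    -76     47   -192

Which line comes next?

Column m — ×3 each step: 4, 12, 36, 108, 324, 972, 2916 → 8748.
Column n: −11 each step; -10, -21, -32, -43, -54, -65, -76 → -87.
Column k — each term is the sum of the two before it: 3, 4, 7, 11, 18, 29, 47 → 76.
Column r: ×(-2) each step, so -3, 6, -12, 24, -48, 96, -192 → 384.
Combining the parts gives 8748  -87  76  384.

8748  -87  76  384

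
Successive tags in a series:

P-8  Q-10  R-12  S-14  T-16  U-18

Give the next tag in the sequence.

V-20

Letter: letters move forward 1 place in the alphabet, so P, Q, R, S, T, U → V.
Second component: +2 each step, so 8, 10, 12, 14, 16, 18 → 20.
So the next tag is V-20.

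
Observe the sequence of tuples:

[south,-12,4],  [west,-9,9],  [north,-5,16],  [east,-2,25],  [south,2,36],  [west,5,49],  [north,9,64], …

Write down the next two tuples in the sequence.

Direction — repeats south → west → north → east: south, west, north, east, south, west, north → east → south.
For the second slot, alternating steps +3, +4, +3, +4, …: -12, -9, -5, -2, 2, 5, 9 → 12 → 16.
Third slot: perfect squares: 2², 3², 4², …; 4, 9, 16, 25, 36, 49, 64 → 81 → 100.
So the next two tuples are [east,12,81] and [south,16,100].

[east,12,81], [south,16,100]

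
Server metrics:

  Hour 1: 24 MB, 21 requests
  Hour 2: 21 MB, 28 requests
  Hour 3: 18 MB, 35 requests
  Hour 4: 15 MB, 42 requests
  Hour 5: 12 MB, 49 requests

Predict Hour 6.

MB: −3 each step, so 24, 21, 18, 15, 12 → 9.
Requests: 21, 28, 35, 42, 49 → 56 (+7 each step).
Putting it together: 9 MB, 56 requests.

9 MB, 56 requests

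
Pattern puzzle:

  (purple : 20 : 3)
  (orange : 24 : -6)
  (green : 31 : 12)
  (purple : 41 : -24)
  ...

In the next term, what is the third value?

Third value — ×(-2) each step: 3, -6, 12, -24 → 48.

48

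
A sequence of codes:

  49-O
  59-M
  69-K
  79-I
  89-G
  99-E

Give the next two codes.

109-C, 119-A

First component goes 49, 59, 69, 79, 89, 99 → 109 → 119 (+10 each step).
Letter: letters move back 2 places in the alphabet; O, M, K, I, G, E → C → A.
Putting the parts together: 109-C and then 119-A.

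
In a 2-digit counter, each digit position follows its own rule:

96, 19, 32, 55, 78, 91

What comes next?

14

First digit: 9, 1, 3, 5, 7, 9 → 1 (+2 each step, mod 10).
Second digit — +3 each step, mod 10: 6, 9, 2, 5, 8, 1 → 4.
Combining the parts gives 14.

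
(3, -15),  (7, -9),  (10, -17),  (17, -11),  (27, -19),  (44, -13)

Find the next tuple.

First value: 3, 7, 10, 17, 27, 44 → 71 (each term is the sum of the two before it).
Second value goes -15, -9, -17, -11, -19, -13 → -21 (alternating steps +6, −8, +6, −8, …).
Combining the parts gives (71, -21).

(71, -21)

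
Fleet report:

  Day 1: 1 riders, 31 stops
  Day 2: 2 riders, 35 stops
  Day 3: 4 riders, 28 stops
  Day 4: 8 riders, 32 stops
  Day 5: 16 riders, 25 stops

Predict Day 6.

Riders goes 1, 2, 4, 8, 16 → 32 (×2 each step).
Stops — alternating steps +4, −7, +4, −7, …: 31, 35, 28, 32, 25 → 29.
Combining the parts gives 32 riders, 29 stops.

32 riders, 29 stops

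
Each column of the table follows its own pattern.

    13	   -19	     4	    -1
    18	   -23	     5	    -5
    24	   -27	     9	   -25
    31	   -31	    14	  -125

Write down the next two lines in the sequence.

39  -35  23  -625; 48  -39  37  -3125

First component: 13, 18, 24, 31 → 39 → 48 (differences are 5, 6, 7, … (increasing by 1 each time)).
Second component: −4 each step; -19, -23, -27, -31 → -35 → -39.
Third component: 4, 5, 9, 14 → 23 → 37 (each term is the sum of the two before it).
Fourth component: ×5 each step; -1, -5, -25, -125 → -625 → -3125.
So the next two lines are 39  -35  23  -625 and 48  -39  37  -3125.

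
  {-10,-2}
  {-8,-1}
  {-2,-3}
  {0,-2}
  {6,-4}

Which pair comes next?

For the first slot, alternating steps +2, +6, +2, +6, …: -10, -8, -2, 0, 6 → 8.
For the second slot, alternating steps +1, −2, +1, −2, …: -2, -1, -3, -2, -4 → -3.
Putting it together: {8,-3}.

{8,-3}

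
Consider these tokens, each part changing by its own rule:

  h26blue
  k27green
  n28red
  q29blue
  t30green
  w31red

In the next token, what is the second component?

32

Second component goes 26, 27, 28, 29, 30, 31 → 32 (+1 each step).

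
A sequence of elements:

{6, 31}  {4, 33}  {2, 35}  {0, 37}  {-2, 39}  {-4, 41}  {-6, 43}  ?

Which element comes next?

{-8, 45}

First coordinate: 6, 4, 2, 0, -2, -4, -6 → -8 (−2 each step).
Second coordinate — together with the first coordinate always sums to 37: 31, 33, 35, 37, 39, 41, 43 → 45.
So the next element is {-8, 45}.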